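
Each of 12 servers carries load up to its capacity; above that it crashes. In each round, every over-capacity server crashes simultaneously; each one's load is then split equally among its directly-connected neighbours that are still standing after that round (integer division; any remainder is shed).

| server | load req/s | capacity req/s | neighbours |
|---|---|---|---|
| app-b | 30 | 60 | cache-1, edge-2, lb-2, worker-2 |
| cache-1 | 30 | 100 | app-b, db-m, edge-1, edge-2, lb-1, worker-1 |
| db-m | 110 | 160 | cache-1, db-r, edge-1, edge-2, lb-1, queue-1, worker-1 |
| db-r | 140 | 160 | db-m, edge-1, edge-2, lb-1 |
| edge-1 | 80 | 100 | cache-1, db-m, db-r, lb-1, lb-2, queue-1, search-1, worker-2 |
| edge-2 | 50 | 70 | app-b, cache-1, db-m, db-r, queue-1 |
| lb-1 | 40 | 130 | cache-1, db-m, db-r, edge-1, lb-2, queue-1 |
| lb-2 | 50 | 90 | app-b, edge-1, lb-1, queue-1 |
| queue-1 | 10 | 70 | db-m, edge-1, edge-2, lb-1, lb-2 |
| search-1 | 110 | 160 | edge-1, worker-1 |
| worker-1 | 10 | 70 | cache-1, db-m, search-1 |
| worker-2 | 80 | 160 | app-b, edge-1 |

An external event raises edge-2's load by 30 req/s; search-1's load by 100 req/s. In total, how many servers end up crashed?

12

Round 1 — edge-2 at 80 > 70; search-1 at 210 > 160. edge-2, search-1 crash.
  edge-2 sheds 80 req/s to app-b, cache-1, db-m, db-r, queue-1: 16 each.
    app-b: 30+16 = 46 ≤ 60
    cache-1: 30+16 = 46 ≤ 100
    db-m: 110+16 = 126 ≤ 160
    db-r: 140+16 = 156 ≤ 160
    queue-1: 10+16 = 26 ≤ 70
  search-1 sheds 210 req/s to edge-1, worker-1: 105 each.
    edge-1: 80+105 = 185 > 100
    worker-1: 10+105 = 115 > 70
Round 2 — edge-1, worker-1 crash.
  edge-1 sheds 185 req/s to cache-1, db-m, db-r, lb-1, lb-2, queue-1, worker-2: 26 each (3 lost).
    cache-1: 46+26 = 72 ≤ 100
    db-m: 126+26 = 152 ≤ 160
    db-r: 156+26 = 182 > 160
    lb-1: 40+26 = 66 ≤ 130
    lb-2: 50+26 = 76 ≤ 90
    queue-1: 26+26 = 52 ≤ 70
    worker-2: 80+26 = 106 ≤ 160
  worker-1 sheds 115 req/s to cache-1, db-m: 57 each (1 lost).
    cache-1: 72+57 = 129 > 100
    db-m: 152+57 = 209 > 160
Round 3 — cache-1, db-m, db-r crash.
  cache-1 sheds 129 req/s to app-b, lb-1: 64 each (1 lost).
    app-b: 46+64 = 110 > 60
    lb-1: 66+64 = 130 ≤ 130
  db-m sheds 209 req/s to lb-1, queue-1: 104 each (1 lost).
    lb-1: 130+104 = 234 > 130
    queue-1: 52+104 = 156 > 70
  db-r sheds 182 req/s to lb-1: 182 each.
    lb-1: 234+182 = 416 > 130
Round 4 — app-b, lb-1, queue-1 crash.
  app-b sheds 110 req/s to lb-2, worker-2: 55 each.
    lb-2: 76+55 = 131 > 90
    worker-2: 106+55 = 161 > 160
  lb-1 sheds 416 req/s to lb-2: 416 each.
    lb-2: 131+416 = 547 > 90
  queue-1 sheds 156 req/s to lb-2: 156 each.
    lb-2: 547+156 = 703 > 90
Round 5 — lb-2, worker-2 crash.
  lb-2 sheds 703 req/s: no online neighbours, lost.
  worker-2 sheds 161 req/s: no online neighbours, lost.
No further crashes.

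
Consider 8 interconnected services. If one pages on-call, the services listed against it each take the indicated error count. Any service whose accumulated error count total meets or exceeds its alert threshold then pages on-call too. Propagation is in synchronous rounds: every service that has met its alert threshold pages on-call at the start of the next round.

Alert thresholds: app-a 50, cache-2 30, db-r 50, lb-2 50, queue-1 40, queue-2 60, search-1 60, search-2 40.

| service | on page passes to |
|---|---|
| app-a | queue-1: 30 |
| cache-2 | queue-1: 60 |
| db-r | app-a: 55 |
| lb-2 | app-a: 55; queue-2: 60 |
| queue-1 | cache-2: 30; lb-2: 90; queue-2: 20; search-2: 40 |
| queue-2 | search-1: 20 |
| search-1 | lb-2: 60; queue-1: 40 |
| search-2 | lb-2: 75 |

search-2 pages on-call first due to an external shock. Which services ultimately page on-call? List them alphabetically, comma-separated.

app-a, lb-2, queue-2, search-2

Round 1 — search-2 pages on-call (initial).
  lb-2: +75 → 75 ≥ 50
Round 2 — lb-2 pages on-call.
  app-a: +55 → 55 ≥ 50
  queue-2: +60 → 60 ≥ 60
Round 3 — app-a, queue-2 page on-call.
  queue-1: +30 → 30 < 40
  search-1: +20 → 20 < 60
No further pages.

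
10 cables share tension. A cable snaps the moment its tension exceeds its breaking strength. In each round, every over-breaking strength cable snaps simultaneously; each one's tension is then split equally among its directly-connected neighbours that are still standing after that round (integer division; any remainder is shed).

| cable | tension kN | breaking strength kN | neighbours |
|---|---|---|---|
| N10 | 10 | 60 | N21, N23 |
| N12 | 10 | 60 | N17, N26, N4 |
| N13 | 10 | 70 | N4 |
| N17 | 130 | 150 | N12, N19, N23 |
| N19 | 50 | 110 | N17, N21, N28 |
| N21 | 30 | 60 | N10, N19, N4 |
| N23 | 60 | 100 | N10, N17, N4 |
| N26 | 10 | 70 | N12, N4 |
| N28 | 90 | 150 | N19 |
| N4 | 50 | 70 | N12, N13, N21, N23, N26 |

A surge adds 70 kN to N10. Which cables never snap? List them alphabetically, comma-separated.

Round 1 — N10 at 80 > 60. N10 snaps.
  N10 sheds 80 kN to N21, N23: 40 each.
    N21: 30+40 = 70 > 60
    N23: 60+40 = 100 ≤ 100
Round 2 — N21 snaps.
  N21 sheds 70 kN to N19, N4: 35 each.
    N19: 50+35 = 85 ≤ 110
    N4: 50+35 = 85 > 70
Round 3 — N4 snaps.
  N4 sheds 85 kN to N12, N13, N23, N26: 21 each (1 lost).
    N12: 10+21 = 31 ≤ 60
    N13: 10+21 = 31 ≤ 70
    N23: 100+21 = 121 > 100
    N26: 10+21 = 31 ≤ 70
Round 4 — N23 snaps.
  N23 sheds 121 kN to N17: 121 each.
    N17: 130+121 = 251 > 150
Round 5 — N17 snaps.
  N17 sheds 251 kN to N12, N19: 125 each (1 lost).
    N12: 31+125 = 156 > 60
    N19: 85+125 = 210 > 110
Round 6 — N12, N19 snap.
  N12 sheds 156 kN to N26: 156 each.
    N26: 31+156 = 187 > 70
  N19 sheds 210 kN to N28: 210 each.
    N28: 90+210 = 300 > 150
Round 7 — N26, N28 snap.
  N26 sheds 187 kN: no online neighbours, lost.
  N28 sheds 300 kN: no online neighbours, lost.
No further breaks.

N13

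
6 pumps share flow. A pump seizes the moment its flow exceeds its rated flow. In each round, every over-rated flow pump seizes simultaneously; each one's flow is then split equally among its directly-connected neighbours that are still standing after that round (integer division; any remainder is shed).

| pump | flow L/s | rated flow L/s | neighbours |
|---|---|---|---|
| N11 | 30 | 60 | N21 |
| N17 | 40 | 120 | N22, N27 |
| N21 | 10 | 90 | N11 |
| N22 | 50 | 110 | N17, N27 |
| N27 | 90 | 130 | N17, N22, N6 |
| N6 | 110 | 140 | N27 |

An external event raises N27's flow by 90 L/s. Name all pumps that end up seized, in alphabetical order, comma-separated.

N27, N6

Round 1 — N27 at 180 > 130. N27 seizes.
  N27 sheds 180 L/s to N17, N22, N6: 60 each.
    N17: 40+60 = 100 ≤ 120
    N22: 50+60 = 110 ≤ 110
    N6: 110+60 = 170 > 140
Round 2 — N6 seizes.
  N6 sheds 170 L/s: no online neighbours, lost.
No further seizures.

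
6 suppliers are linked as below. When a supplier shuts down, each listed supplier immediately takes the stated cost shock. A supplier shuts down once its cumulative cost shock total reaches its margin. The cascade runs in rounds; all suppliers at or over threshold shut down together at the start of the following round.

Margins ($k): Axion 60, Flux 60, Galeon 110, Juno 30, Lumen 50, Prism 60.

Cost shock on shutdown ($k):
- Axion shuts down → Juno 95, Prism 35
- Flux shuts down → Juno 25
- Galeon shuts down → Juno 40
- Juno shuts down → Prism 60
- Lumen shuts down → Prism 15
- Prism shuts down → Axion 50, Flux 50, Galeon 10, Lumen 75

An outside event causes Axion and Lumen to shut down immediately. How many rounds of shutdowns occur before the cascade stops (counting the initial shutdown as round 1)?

Round 1 — Axion, Lumen shut down (initial).
  Juno: +95 → 95 ≥ 30
  Prism: +35+15 → 50 < 60
Round 2 — Juno shuts down.
  Prism: +60 → 110 ≥ 60
Round 3 — Prism shuts down.
  Flux: +50 → 50 < 60
  Galeon: +10 → 10 < 110
No further shutdowns.

3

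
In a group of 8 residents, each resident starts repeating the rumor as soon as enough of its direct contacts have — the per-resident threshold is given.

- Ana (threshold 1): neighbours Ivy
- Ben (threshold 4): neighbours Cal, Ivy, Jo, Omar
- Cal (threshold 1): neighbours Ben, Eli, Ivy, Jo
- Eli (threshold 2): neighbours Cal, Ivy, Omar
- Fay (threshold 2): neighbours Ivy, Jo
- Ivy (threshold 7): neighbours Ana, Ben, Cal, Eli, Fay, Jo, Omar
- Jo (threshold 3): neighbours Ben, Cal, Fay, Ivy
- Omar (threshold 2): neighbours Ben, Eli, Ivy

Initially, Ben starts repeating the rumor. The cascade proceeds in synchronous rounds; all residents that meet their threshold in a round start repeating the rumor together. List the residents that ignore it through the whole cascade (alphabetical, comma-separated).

Ana, Eli, Fay, Ivy, Jo, Omar

Round 1 — Ben starts repeating the rumor (initial).
Round 2 — checking thresholds:
  Cal: 1 of 4 neighbours ≥ 1, starts repeating the rumor.
  Ivy: 1 of 7 neighbours < 7, below threshold.
  Jo: 1 of 4 neighbours < 3, below threshold.
  Omar: 1 of 3 neighbours < 2, below threshold.
Round 3 — no new spreads; cascade stops.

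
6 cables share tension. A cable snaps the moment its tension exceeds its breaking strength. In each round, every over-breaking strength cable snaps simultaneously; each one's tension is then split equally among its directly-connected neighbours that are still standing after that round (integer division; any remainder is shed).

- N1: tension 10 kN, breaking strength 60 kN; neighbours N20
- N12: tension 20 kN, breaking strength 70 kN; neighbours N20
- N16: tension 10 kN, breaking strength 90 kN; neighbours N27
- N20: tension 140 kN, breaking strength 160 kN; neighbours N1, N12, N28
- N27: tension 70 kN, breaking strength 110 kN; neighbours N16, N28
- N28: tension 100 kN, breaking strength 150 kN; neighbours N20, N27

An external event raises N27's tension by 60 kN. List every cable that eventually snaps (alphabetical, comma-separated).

N1, N12, N20, N27, N28

Round 1 — N27 at 130 > 110. N27 snaps.
  N27 sheds 130 kN to N16, N28: 65 each.
    N16: 10+65 = 75 ≤ 90
    N28: 100+65 = 165 > 150
Round 2 — N28 snaps.
  N28 sheds 165 kN to N20: 165 each.
    N20: 140+165 = 305 > 160
Round 3 — N20 snaps.
  N20 sheds 305 kN to N1, N12: 152 each (1 lost).
    N1: 10+152 = 162 > 60
    N12: 20+152 = 172 > 70
Round 4 — N1, N12 snap.
  N1 sheds 162 kN: no online neighbours, lost.
  N12 sheds 172 kN: no online neighbours, lost.
No further breaks.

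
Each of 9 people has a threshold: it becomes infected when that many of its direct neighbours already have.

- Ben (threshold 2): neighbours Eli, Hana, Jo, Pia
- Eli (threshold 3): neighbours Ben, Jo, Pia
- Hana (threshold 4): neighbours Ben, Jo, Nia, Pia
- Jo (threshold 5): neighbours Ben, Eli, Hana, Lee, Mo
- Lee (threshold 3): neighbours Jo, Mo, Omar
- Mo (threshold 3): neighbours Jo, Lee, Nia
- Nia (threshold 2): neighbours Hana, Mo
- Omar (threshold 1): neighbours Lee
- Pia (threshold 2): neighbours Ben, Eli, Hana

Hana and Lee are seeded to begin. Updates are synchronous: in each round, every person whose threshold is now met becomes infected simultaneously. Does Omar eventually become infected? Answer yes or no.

Round 1 — Hana, Lee become infected (initial).
Round 2 — checking thresholds:
  Ben: 1 of 4 neighbours < 2, not yet.
  Jo: 2 of 5 neighbours < 5, not yet.
  Mo: 1 of 3 neighbours < 3, not yet.
  Nia: 1 of 2 neighbours < 2, not yet.
  Omar: 1 of 1 neighbours ≥ 1, becomes infected.
  Pia: 1 of 3 neighbours < 2, not yet.
Round 3 — no new infections; cascade stops.

yes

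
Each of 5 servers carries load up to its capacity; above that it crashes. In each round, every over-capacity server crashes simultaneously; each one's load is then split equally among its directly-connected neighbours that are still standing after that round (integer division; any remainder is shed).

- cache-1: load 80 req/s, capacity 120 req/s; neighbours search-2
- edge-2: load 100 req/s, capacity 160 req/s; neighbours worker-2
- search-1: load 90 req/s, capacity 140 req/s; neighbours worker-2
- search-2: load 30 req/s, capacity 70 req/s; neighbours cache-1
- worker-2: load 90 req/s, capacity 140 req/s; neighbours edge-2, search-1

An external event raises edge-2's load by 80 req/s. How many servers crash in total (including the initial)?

3

Round 1 — edge-2 at 180 > 160. edge-2 crashes.
  edge-2 sheds 180 req/s to worker-2: 180 each.
    worker-2: 90+180 = 270 > 140
Round 2 — worker-2 crashes.
  worker-2 sheds 270 req/s to search-1: 270 each.
    search-1: 90+270 = 360 > 140
Round 3 — search-1 crashes.
  search-1 sheds 360 req/s: no online neighbours, lost.
No further crashes.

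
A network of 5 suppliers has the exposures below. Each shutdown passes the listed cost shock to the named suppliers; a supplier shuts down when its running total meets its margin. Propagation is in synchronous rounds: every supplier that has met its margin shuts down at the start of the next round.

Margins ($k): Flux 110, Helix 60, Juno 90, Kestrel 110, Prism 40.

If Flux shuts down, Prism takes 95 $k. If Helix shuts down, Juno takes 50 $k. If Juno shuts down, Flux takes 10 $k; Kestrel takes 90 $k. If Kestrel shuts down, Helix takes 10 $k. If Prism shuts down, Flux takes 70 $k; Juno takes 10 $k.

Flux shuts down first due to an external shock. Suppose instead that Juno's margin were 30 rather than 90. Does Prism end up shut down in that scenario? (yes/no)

yes

With Juno's margin at 30:
Round 1 — Flux shuts down (initial).
  Prism: +95 → 95 ≥ 40
Round 2 — Prism shuts down.
  Juno: +10 → 10 < 30
No further shutdowns.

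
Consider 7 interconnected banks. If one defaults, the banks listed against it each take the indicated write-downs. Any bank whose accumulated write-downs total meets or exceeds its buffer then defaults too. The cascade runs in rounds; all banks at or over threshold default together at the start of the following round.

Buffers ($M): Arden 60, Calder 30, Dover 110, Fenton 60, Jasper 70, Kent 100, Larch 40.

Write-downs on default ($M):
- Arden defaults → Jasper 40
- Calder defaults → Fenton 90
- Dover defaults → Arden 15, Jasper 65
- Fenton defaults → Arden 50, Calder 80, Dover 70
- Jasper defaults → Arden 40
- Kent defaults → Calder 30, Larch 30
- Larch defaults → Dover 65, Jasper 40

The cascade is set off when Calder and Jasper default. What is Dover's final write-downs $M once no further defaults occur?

70

Round 1 — Calder, Jasper default (initial).
  Arden: +40 → 40 < 60
  Fenton: +90 → 90 ≥ 60
Round 2 — Fenton defaults.
  Arden: +50 → 90 ≥ 60
  Dover: +70 → 70 < 110
Round 3 — Arden defaults.
No further defaults.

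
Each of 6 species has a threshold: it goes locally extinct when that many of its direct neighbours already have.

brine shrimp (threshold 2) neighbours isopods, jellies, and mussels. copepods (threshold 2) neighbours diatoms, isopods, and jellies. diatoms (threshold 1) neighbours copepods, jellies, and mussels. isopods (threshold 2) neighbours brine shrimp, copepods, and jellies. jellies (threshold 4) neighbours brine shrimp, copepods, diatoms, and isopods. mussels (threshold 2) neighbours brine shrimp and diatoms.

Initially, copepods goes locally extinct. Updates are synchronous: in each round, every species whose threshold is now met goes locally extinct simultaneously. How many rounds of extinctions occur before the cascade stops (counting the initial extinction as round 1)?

2

Round 1 — copepods goes locally extinct (initial).
Round 2 — checking thresholds:
  diatoms: 1 of 3 neighbours ≥ 1, goes locally extinct.
  isopods: 1 of 3 neighbours < 2, holds.
  jellies: 1 of 4 neighbours < 4, holds.
Round 3 — no new extinctions; cascade stops.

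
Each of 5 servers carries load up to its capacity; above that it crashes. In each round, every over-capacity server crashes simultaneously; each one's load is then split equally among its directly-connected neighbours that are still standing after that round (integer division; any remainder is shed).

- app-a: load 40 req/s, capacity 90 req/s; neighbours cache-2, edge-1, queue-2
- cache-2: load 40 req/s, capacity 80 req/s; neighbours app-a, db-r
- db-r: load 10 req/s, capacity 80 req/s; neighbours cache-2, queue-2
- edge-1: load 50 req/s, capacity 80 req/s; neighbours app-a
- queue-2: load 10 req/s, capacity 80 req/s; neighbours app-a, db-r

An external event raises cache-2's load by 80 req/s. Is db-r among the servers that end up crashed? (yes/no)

Round 1 — cache-2 at 120 > 80. cache-2 crashes.
  cache-2 sheds 120 req/s to app-a, db-r: 60 each.
    app-a: 40+60 = 100 > 90
    db-r: 10+60 = 70 ≤ 80
Round 2 — app-a crashes.
  app-a sheds 100 req/s to edge-1, queue-2: 50 each.
    edge-1: 50+50 = 100 > 80
    queue-2: 10+50 = 60 ≤ 80
Round 3 — edge-1 crashes.
  edge-1 sheds 100 req/s: no online neighbours, lost.
No further crashes.

no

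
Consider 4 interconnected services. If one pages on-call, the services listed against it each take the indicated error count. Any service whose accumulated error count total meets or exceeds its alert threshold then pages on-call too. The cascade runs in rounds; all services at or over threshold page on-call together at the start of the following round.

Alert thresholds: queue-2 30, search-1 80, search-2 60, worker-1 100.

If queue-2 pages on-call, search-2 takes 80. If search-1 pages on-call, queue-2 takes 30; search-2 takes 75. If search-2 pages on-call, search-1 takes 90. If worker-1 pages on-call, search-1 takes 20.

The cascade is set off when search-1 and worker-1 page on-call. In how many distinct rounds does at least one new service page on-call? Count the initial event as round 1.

2

Round 1 — search-1, worker-1 page on-call (initial).
  queue-2: +30 → 30 ≥ 30
  search-2: +75 → 75 ≥ 60
Round 2 — queue-2, search-2 page on-call.
No further pages.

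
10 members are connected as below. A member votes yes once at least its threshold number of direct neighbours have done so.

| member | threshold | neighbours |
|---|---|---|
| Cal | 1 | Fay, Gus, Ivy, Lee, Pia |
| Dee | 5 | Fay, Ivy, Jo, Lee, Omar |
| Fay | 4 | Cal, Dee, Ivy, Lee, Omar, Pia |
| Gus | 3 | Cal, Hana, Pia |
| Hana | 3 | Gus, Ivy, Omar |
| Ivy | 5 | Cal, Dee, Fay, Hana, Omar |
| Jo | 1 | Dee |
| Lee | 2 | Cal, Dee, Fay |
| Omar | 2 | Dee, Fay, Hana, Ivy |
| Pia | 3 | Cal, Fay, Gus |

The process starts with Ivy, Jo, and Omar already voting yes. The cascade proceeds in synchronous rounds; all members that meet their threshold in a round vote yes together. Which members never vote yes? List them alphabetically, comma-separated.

Dee, Fay, Gus, Hana, Lee, Pia

Round 1 — Ivy, Jo, Omar vote yes (initial).
Round 2 — checking thresholds:
  Cal: 1 of 5 neighbours ≥ 1, votes yes.
  Dee: 3 of 5 neighbours < 5, holds.
  Fay: 2 of 6 neighbours < 4, holds.
  Hana: 2 of 3 neighbours < 3, holds.
Round 3 — no new yes votes; cascade stops.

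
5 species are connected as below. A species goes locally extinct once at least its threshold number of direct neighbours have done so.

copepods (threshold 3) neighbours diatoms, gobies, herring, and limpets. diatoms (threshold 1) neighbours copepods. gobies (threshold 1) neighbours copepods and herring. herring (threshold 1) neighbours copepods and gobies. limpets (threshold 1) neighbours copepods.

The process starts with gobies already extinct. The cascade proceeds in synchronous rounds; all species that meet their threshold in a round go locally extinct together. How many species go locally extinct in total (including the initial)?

Round 1 — gobies goes locally extinct (initial).
Round 2 — checking thresholds:
  copepods: 1 of 4 neighbours < 3, holds.
  herring: 1 of 2 neighbours ≥ 1, goes locally extinct.
Round 3 — no new extinctions; cascade stops.

2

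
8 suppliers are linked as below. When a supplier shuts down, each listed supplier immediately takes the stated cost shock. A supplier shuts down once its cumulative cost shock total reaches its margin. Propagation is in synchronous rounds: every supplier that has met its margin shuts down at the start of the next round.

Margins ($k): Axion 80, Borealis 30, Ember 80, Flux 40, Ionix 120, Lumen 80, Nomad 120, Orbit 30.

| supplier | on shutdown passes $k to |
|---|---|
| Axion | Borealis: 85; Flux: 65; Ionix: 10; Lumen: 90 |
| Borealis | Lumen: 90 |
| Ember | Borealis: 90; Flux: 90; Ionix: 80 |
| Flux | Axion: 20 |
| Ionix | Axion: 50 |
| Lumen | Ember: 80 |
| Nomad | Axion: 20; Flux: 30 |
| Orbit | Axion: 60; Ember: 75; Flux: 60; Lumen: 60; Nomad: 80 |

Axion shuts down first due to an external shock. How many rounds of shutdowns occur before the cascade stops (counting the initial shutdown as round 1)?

Round 1 — Axion shuts down (initial).
  Borealis: +85 → 85 ≥ 30
  Flux: +65 → 65 ≥ 40
  Ionix: +10 → 10 < 120
  Lumen: +90 → 90 ≥ 80
Round 2 — Borealis, Flux, Lumen shut down.
  Ember: +80 → 80 ≥ 80
Round 3 — Ember shuts down.
  Ionix: +80 → 90 < 120
No further shutdowns.

3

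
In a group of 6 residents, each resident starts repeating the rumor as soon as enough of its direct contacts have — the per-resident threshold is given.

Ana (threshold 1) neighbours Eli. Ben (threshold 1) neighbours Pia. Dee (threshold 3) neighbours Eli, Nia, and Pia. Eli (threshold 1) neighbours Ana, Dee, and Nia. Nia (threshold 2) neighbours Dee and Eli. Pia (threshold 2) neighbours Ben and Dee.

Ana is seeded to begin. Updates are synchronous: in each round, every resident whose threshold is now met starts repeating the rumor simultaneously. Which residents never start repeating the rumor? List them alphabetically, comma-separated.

Ben, Dee, Nia, Pia

Round 1 — Ana starts repeating the rumor (initial).
Round 2 — checking thresholds:
  Eli: 1 of 3 neighbours ≥ 1, starts repeating the rumor.
Round 3 — no new spreads; cascade stops.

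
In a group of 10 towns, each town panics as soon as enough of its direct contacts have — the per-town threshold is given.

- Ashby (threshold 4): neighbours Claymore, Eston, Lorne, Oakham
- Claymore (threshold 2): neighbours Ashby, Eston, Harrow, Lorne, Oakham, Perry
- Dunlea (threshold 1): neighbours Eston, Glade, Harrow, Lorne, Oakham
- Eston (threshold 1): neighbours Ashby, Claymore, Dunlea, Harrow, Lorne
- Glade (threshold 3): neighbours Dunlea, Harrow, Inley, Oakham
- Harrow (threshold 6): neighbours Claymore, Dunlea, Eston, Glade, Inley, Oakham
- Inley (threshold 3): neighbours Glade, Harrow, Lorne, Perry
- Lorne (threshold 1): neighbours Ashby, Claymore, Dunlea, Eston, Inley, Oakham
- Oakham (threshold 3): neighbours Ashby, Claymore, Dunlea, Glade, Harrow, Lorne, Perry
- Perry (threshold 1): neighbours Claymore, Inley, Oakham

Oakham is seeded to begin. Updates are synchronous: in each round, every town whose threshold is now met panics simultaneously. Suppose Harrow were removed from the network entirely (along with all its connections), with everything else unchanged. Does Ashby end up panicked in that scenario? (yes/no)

With Harrow removed:
Round 1 — Oakham panics (initial).
Round 2 — checking thresholds:
  Ashby: 1 of 4 neighbours < 4, below threshold.
  Claymore: 1 of 5 neighbours < 2, below threshold.
  Dunlea: 1 of 4 neighbours ≥ 1, panics.
  Glade: 1 of 3 neighbours < 3, below threshold.
  Lorne: 1 of 6 neighbours ≥ 1, panics.
  Perry: 1 of 3 neighbours ≥ 1, panics.
Round 3 — checking thresholds:
  Ashby: 2 of 4 neighbours < 4, below threshold.
  Claymore: 3 of 5 neighbours ≥ 2, panics.
  Eston: 2 of 4 neighbours ≥ 1, panics.
  Glade: 2 of 3 neighbours < 3, below threshold.
  Inley: 2 of 3 neighbours < 3, below threshold.
Round 4 — checking thresholds:
  Ashby: 4 of 4 neighbours ≥ 4, panics.
  Glade: 2 of 3 neighbours < 3, below threshold.
  Inley: 2 of 3 neighbours < 3, below threshold.
Round 5 — no new panics; cascade stops.

yes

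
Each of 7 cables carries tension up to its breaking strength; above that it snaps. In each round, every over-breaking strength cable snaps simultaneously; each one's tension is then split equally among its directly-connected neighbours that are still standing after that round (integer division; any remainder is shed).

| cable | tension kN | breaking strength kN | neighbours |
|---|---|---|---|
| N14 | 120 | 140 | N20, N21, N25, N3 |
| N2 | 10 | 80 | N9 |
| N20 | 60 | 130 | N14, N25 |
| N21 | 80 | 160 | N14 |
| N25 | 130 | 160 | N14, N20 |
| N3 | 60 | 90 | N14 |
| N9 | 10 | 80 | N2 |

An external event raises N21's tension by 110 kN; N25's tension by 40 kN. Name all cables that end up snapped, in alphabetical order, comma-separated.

Round 1 — N21 at 190 > 160; N25 at 170 > 160. N21, N25 snap.
  N21 sheds 190 kN to N14: 190 each.
    N14: 120+190 = 310 > 140
  N25 sheds 170 kN to N14, N20: 85 each.
    N14: 310+85 = 395 > 140
    N20: 60+85 = 145 > 130
Round 2 — N14, N20 snap.
  N14 sheds 395 kN to N3: 395 each.
    N3: 60+395 = 455 > 90
  N20 sheds 145 kN: no online neighbours, lost.
Round 3 — N3 snaps.
  N3 sheds 455 kN: no online neighbours, lost.
No further breaks.

N14, N20, N21, N25, N3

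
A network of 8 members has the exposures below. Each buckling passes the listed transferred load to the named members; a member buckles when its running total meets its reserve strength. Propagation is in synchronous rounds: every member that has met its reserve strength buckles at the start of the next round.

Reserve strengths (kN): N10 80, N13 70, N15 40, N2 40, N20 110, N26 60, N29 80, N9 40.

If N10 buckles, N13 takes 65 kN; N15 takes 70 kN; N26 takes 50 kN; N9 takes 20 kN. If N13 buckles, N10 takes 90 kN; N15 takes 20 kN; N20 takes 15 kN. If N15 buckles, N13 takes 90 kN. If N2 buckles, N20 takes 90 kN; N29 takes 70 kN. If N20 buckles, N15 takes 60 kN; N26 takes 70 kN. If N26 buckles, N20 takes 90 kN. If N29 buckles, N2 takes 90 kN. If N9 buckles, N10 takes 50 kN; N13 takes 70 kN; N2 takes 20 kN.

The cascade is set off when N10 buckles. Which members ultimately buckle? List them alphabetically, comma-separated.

Round 1 — N10 buckles (initial).
  N13: +65 → 65 < 70
  N15: +70 → 70 ≥ 40
  N26: +50 → 50 < 60
  N9: +20 → 20 < 40
Round 2 — N15 buckles.
  N13: +90 → 155 ≥ 70
Round 3 — N13 buckles.
  N20: +15 → 15 < 110
No further bucklings.

N10, N13, N15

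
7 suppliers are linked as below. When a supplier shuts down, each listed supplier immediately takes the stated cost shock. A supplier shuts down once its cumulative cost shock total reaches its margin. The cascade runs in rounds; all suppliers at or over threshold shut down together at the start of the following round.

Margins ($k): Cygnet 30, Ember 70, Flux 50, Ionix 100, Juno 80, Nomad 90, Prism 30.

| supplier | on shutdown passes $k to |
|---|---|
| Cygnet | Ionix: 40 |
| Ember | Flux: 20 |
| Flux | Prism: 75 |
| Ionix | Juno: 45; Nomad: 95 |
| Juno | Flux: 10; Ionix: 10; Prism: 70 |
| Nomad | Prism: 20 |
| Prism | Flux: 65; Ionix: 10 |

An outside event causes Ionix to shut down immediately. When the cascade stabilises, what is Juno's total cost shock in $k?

Round 1 — Ionix shuts down (initial).
  Juno: +45 → 45 < 80
  Nomad: +95 → 95 ≥ 90
Round 2 — Nomad shuts down.
  Prism: +20 → 20 < 30
No further shutdowns.

45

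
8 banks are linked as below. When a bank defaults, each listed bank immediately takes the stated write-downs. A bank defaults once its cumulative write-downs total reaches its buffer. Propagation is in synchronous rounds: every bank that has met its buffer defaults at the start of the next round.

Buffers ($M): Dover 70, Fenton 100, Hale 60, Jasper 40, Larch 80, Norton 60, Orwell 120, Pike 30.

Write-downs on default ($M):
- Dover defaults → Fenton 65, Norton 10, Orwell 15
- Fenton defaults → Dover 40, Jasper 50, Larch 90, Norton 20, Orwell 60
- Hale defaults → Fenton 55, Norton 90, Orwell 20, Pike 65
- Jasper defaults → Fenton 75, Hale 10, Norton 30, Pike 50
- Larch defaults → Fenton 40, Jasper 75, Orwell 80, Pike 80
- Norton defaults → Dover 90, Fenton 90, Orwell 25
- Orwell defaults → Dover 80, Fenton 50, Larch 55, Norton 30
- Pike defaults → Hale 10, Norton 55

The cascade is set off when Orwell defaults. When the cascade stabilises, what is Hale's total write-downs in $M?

Round 1 — Orwell defaults (initial).
  Dover: +80 → 80 ≥ 70
  Fenton: +50 → 50 < 100
  Larch: +55 → 55 < 80
  Norton: +30 → 30 < 60
Round 2 — Dover defaults.
  Fenton: +65 → 115 ≥ 100
  Norton: +10 → 40 < 60
Round 3 — Fenton defaults.
  Jasper: +50 → 50 ≥ 40
  Larch: +90 → 145 ≥ 80
  Norton: +20 → 60 ≥ 60
Round 4 — Jasper, Larch, Norton default.
  Hale: +10 → 10 < 60
  Pike: +50+80 → 130 ≥ 30
Round 5 — Pike defaults.
  Hale: +10 → 20 < 60
No further defaults.

20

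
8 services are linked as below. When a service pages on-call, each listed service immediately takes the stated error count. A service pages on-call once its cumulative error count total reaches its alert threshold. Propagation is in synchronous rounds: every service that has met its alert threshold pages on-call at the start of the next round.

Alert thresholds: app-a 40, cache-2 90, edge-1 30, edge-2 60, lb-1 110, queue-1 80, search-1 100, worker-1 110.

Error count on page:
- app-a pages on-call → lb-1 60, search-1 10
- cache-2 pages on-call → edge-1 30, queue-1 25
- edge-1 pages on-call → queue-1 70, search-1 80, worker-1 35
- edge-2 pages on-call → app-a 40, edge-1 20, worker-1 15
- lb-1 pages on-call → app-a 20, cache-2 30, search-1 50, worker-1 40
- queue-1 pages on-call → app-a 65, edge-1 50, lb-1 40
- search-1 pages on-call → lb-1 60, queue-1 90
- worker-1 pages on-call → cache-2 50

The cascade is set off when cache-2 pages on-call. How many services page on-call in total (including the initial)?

Round 1 — cache-2 pages on-call (initial).
  edge-1: +30 → 30 ≥ 30
  queue-1: +25 → 25 < 80
Round 2 — edge-1 pages on-call.
  queue-1: +70 → 95 ≥ 80
  search-1: +80 → 80 < 100
  worker-1: +35 → 35 < 110
Round 3 — queue-1 pages on-call.
  app-a: +65 → 65 ≥ 40
  lb-1: +40 → 40 < 110
Round 4 — app-a pages on-call.
  lb-1: +60 → 100 < 110
  search-1: +10 → 90 < 100
No further pages.

4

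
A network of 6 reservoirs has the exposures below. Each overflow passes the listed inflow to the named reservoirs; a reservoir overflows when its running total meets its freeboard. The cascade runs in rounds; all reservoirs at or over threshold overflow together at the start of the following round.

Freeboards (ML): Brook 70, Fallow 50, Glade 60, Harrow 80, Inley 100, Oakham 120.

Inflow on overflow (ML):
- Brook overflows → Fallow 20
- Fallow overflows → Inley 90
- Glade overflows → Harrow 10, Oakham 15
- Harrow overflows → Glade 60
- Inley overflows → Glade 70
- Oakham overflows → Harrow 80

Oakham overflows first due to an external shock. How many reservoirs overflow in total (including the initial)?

Round 1 — Oakham overflows (initial).
  Harrow: +80 → 80 ≥ 80
Round 2 — Harrow overflows.
  Glade: +60 → 60 ≥ 60
Round 3 — Glade overflows.
No further overflows.

3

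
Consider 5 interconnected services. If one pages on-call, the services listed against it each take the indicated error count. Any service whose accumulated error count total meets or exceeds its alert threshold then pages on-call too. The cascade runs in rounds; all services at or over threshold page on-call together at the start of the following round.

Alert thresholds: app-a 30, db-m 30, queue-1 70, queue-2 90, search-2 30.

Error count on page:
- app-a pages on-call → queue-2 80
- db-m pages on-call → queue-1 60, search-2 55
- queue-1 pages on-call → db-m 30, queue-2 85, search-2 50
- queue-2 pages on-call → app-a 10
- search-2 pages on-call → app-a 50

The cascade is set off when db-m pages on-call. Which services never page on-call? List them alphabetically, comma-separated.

Round 1 — db-m pages on-call (initial).
  queue-1: +60 → 60 < 70
  search-2: +55 → 55 ≥ 30
Round 2 — search-2 pages on-call.
  app-a: +50 → 50 ≥ 30
Round 3 — app-a pages on-call.
  queue-2: +80 → 80 < 90
No further pages.

queue-1, queue-2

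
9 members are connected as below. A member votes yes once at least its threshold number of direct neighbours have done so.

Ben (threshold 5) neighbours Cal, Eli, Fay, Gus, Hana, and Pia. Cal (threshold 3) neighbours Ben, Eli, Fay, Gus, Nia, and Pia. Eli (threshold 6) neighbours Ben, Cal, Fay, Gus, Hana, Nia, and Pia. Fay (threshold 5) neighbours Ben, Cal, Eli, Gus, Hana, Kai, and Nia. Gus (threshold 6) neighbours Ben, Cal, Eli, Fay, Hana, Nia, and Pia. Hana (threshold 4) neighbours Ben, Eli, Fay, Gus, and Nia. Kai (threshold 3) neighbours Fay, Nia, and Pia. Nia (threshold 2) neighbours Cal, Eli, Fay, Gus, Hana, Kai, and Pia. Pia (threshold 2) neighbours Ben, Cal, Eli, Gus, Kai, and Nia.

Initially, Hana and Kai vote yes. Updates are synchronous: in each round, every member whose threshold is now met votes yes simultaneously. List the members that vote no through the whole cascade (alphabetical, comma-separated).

Ben, Cal, Eli, Fay, Gus

Round 1 — Hana, Kai vote yes (initial).
Round 2 — checking thresholds:
  Ben: 1 of 6 neighbours < 5, below threshold.
  Eli: 1 of 7 neighbours < 6, below threshold.
  Fay: 2 of 7 neighbours < 5, below threshold.
  Gus: 1 of 7 neighbours < 6, below threshold.
  Nia: 2 of 7 neighbours ≥ 2, votes yes.
  Pia: 1 of 6 neighbours < 2, below threshold.
Round 3 — checking thresholds:
  Ben: 1 of 6 neighbours < 5, below threshold.
  Cal: 1 of 6 neighbours < 3, below threshold.
  Eli: 2 of 7 neighbours < 6, below threshold.
  Fay: 3 of 7 neighbours < 5, below threshold.
  Gus: 2 of 7 neighbours < 6, below threshold.
  Pia: 2 of 6 neighbours ≥ 2, votes yes.
Round 4 — no new yes votes; cascade stops.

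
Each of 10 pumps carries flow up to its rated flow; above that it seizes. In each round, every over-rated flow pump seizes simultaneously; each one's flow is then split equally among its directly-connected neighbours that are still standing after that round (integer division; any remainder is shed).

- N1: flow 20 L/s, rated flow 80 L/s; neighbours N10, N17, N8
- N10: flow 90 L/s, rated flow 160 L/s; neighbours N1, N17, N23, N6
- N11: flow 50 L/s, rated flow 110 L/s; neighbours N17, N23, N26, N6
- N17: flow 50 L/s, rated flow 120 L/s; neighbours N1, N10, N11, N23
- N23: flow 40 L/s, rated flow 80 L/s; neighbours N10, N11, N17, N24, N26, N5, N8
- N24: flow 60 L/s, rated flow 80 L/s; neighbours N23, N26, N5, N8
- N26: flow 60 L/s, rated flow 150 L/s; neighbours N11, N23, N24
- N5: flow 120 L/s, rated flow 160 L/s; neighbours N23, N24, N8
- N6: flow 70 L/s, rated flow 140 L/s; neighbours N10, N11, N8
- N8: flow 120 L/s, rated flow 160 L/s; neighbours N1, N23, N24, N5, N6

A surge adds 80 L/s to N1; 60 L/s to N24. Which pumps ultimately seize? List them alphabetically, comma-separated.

Round 1 — N1 at 100 > 80; N24 at 120 > 80. N1, N24 seize.
  N1 sheds 100 L/s to N10, N17, N8: 33 each (1 lost).
    N10: 90+33 = 123 ≤ 160
    N17: 50+33 = 83 ≤ 120
    N8: 120+33 = 153 ≤ 160
  N24 sheds 120 L/s to N23, N26, N5, N8: 30 each.
    N23: 40+30 = 70 ≤ 80
    N26: 60+30 = 90 ≤ 150
    N5: 120+30 = 150 ≤ 160
    N8: 153+30 = 183 > 160
Round 2 — N8 seizes.
  N8 sheds 183 L/s to N23, N5, N6: 61 each.
    N23: 70+61 = 131 > 80
    N5: 150+61 = 211 > 160
    N6: 70+61 = 131 ≤ 140
Round 3 — N23, N5 seize.
  N23 sheds 131 L/s to N10, N11, N17, N26: 32 each (3 lost).
    N10: 123+32 = 155 ≤ 160
    N11: 50+32 = 82 ≤ 110
    N17: 83+32 = 115 ≤ 120
    N26: 90+32 = 122 ≤ 150
  N5 sheds 211 L/s: no online neighbours, lost.
No further seizures.

N1, N23, N24, N5, N8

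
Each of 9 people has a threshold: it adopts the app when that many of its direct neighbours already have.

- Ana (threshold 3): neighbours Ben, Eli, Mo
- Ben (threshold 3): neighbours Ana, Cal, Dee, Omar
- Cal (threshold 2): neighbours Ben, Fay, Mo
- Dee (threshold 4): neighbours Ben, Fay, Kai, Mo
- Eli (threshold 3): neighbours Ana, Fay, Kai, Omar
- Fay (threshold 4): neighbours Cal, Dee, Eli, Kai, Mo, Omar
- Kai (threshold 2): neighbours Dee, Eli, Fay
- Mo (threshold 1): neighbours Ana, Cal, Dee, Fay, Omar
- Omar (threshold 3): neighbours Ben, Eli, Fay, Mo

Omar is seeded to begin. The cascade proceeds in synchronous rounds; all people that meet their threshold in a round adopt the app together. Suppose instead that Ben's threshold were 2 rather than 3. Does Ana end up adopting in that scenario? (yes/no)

no

With Ben's threshold at 2:
Round 1 — Omar adopts the app (initial).
Round 2 — checking thresholds:
  Ben: 1 of 4 neighbours < 2, holds.
  Eli: 1 of 4 neighbours < 3, holds.
  Fay: 1 of 6 neighbours < 4, holds.
  Mo: 1 of 5 neighbours ≥ 1, adopts the app.
Round 3 — no new adoptions; cascade stops.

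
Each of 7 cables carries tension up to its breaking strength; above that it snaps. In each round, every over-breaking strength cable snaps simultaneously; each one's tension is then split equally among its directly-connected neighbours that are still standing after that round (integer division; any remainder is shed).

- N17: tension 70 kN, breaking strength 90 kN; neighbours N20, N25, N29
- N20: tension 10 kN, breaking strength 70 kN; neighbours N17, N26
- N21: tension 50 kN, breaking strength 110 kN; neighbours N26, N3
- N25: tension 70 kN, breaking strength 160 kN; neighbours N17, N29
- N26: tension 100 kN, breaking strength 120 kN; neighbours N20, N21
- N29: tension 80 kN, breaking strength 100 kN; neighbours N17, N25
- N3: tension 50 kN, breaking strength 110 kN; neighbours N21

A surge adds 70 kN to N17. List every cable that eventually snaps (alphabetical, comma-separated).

Round 1 — N17 at 140 > 90. N17 snaps.
  N17 sheds 140 kN to N20, N25, N29: 46 each (2 lost).
    N20: 10+46 = 56 ≤ 70
    N25: 70+46 = 116 ≤ 160
    N29: 80+46 = 126 > 100
Round 2 — N29 snaps.
  N29 sheds 126 kN to N25: 126 each.
    N25: 116+126 = 242 > 160
Round 3 — N25 snaps.
  N25 sheds 242 kN: no online neighbours, lost.
No further breaks.

N17, N25, N29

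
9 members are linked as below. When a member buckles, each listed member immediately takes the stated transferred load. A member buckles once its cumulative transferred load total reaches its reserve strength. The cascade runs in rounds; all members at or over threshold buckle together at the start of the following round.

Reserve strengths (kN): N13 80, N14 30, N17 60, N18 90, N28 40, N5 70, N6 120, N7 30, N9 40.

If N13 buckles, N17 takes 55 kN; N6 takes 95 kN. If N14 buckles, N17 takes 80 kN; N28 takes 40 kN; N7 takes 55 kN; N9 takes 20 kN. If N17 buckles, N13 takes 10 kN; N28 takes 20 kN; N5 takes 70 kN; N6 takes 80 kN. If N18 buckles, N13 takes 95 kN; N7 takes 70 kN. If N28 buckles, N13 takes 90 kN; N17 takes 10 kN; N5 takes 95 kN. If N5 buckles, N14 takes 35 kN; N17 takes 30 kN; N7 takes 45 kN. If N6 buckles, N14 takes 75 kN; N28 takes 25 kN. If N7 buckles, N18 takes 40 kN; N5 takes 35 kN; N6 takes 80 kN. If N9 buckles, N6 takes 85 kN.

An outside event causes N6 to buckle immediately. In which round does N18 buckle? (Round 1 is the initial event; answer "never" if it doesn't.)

never

Round 1 — N6 buckles (initial).
  N14: +75 → 75 ≥ 30
  N28: +25 → 25 < 40
Round 2 — N14 buckles.
  N17: +80 → 80 ≥ 60
  N28: +40 → 65 ≥ 40
  N7: +55 → 55 ≥ 30
  N9: +20 → 20 < 40
Round 3 — N17, N28, N7 buckle.
  N13: +10+90 → 100 ≥ 80
  N18: +40 → 40 < 90
  N5: +70+95+35 → 200 ≥ 70
Round 4 — N13, N5 buckle.
No further bucklings.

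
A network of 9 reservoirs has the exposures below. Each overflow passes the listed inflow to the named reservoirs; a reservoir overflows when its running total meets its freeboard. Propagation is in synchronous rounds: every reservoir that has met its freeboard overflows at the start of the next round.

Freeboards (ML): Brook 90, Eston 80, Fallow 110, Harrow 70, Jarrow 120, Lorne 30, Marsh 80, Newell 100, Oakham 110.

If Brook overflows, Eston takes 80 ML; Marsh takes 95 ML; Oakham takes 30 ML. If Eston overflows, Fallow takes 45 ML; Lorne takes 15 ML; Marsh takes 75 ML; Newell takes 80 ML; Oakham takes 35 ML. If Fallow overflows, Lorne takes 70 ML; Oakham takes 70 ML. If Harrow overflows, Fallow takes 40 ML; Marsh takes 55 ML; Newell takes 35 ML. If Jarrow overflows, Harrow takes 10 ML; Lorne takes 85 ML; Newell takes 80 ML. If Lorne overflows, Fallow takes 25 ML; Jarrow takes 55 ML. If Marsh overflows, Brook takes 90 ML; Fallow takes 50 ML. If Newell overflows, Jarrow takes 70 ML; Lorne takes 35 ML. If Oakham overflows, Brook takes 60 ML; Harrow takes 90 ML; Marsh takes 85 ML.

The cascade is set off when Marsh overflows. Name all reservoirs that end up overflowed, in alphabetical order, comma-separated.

Round 1 — Marsh overflows (initial).
  Brook: +90 → 90 ≥ 90
  Fallow: +50 → 50 < 110
Round 2 — Brook overflows.
  Eston: +80 → 80 ≥ 80
  Oakham: +30 → 30 < 110
Round 3 — Eston overflows.
  Fallow: +45 → 95 < 110
  Lorne: +15 → 15 < 30
  Newell: +80 → 80 < 100
  Oakham: +35 → 65 < 110
No further overflows.

Brook, Eston, Marsh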